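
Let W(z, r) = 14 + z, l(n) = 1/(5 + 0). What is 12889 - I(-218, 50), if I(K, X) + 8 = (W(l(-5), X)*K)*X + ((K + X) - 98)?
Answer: 167943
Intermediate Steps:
l(n) = ⅕ (l(n) = 1/5 = ⅕)
I(K, X) = -106 + K + X + 71*K*X/5 (I(K, X) = -8 + (((14 + ⅕)*K)*X + ((K + X) - 98)) = -8 + ((71*K/5)*X + (-98 + K + X)) = -8 + (71*K*X/5 + (-98 + K + X)) = -8 + (-98 + K + X + 71*K*X/5) = -106 + K + X + 71*K*X/5)
12889 - I(-218, 50) = 12889 - (-106 - 218 + 50 + (71/5)*(-218)*50) = 12889 - (-106 - 218 + 50 - 154780) = 12889 - 1*(-155054) = 12889 + 155054 = 167943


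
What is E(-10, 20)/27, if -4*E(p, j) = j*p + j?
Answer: 5/3 ≈ 1.6667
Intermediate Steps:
E(p, j) = -j/4 - j*p/4 (E(p, j) = -(j*p + j)/4 = -(j + j*p)/4 = -j/4 - j*p/4)
E(-10, 20)/27 = -1/4*20*(1 - 10)/27 = -1/4*20*(-9)*(1/27) = 45*(1/27) = 5/3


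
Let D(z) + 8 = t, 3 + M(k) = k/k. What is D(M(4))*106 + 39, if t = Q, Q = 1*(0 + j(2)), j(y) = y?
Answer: -597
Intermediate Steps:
M(k) = -2 (M(k) = -3 + k/k = -3 + 1 = -2)
Q = 2 (Q = 1*(0 + 2) = 1*2 = 2)
t = 2
D(z) = -6 (D(z) = -8 + 2 = -6)
D(M(4))*106 + 39 = -6*106 + 39 = -636 + 39 = -597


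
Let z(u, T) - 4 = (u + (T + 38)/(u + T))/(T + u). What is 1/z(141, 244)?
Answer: 148225/647467 ≈ 0.22893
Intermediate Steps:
z(u, T) = 4 + (u + (38 + T)/(T + u))/(T + u) (z(u, T) = 4 + (u + (T + 38)/(u + T))/(T + u) = 4 + (u + (38 + T)/(T + u))/(T + u))
1/z(141, 244) = 1/((38 + 244 + 141**2 + 4*(244 + 141)**2 + 244*141)/(244 + 141)**2) = 1/((38 + 244 + 19881 + 4*385**2 + 34404)/385**2) = 1/((38 + 244 + 19881 + 4*148225 + 34404)/148225) = 1/((38 + 244 + 19881 + 592900 + 34404)/148225) = 1/((1/148225)*647467) = 1/(647467/148225) = 148225/647467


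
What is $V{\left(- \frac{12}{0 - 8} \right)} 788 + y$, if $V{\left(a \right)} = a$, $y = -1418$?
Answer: $-236$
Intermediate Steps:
$V{\left(- \frac{12}{0 - 8} \right)} 788 + y = - \frac{12}{0 - 8} \cdot 788 - 1418 = - \frac{12}{-8} \cdot 788 - 1418 = \left(-12\right) \left(- \frac{1}{8}\right) 788 - 1418 = \frac{3}{2} \cdot 788 - 1418 = 1182 - 1418 = -236$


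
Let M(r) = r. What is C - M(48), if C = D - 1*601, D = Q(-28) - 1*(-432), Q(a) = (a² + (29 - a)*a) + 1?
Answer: -1028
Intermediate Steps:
Q(a) = 1 + a² + a*(29 - a) (Q(a) = (a² + a*(29 - a)) + 1 = 1 + a² + a*(29 - a))
D = -379 (D = (1 + 29*(-28)) - 1*(-432) = (1 - 812) + 432 = -811 + 432 = -379)
C = -980 (C = -379 - 1*601 = -379 - 601 = -980)
C - M(48) = -980 - 1*48 = -980 - 48 = -1028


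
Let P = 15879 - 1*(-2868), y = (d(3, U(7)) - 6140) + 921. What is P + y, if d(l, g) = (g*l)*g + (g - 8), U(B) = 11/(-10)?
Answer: 1352253/100 ≈ 13523.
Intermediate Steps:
U(B) = -11/10 (U(B) = 11*(-1/10) = -11/10)
d(l, g) = -8 + g + l*g**2 (d(l, g) = l*g**2 + (-8 + g) = -8 + g + l*g**2)
y = -522447/100 (y = ((-8 - 11/10 + 3*(-11/10)**2) - 6140) + 921 = ((-8 - 11/10 + 3*(121/100)) - 6140) + 921 = ((-8 - 11/10 + 363/100) - 6140) + 921 = (-547/100 - 6140) + 921 = -614547/100 + 921 = -522447/100 ≈ -5224.5)
P = 18747 (P = 15879 + 2868 = 18747)
P + y = 18747 - 522447/100 = 1352253/100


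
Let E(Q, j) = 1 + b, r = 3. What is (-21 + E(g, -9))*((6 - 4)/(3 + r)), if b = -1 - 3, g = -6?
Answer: -8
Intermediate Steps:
b = -4
E(Q, j) = -3 (E(Q, j) = 1 - 4 = -3)
(-21 + E(g, -9))*((6 - 4)/(3 + r)) = (-21 - 3)*((6 - 4)/(3 + 3)) = -24*2/6 = -4*2 = -24*1/3 = -8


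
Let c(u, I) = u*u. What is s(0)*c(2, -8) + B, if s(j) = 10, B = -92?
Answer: -52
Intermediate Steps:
c(u, I) = u**2
s(0)*c(2, -8) + B = 10*2**2 - 92 = 10*4 - 92 = 40 - 92 = -52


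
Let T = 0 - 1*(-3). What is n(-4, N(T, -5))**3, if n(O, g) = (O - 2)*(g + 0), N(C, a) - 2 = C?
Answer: -27000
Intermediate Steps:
T = 3 (T = 0 + 3 = 3)
N(C, a) = 2 + C
n(O, g) = g*(-2 + O) (n(O, g) = (-2 + O)*g = g*(-2 + O))
n(-4, N(T, -5))**3 = ((2 + 3)*(-2 - 4))**3 = (5*(-6))**3 = (-30)**3 = -27000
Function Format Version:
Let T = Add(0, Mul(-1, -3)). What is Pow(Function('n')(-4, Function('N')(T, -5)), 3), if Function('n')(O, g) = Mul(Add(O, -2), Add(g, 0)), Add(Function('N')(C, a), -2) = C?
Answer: -27000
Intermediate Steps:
T = 3 (T = Add(0, 3) = 3)
Function('N')(C, a) = Add(2, C)
Function('n')(O, g) = Mul(g, Add(-2, O)) (Function('n')(O, g) = Mul(Add(-2, O), g) = Mul(g, Add(-2, O)))
Pow(Function('n')(-4, Function('N')(T, -5)), 3) = Pow(Mul(Add(2, 3), Add(-2, -4)), 3) = Pow(Mul(5, -6), 3) = Pow(-30, 3) = -27000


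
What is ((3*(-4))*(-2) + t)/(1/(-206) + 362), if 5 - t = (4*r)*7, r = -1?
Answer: 3914/24857 ≈ 0.15746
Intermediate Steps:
t = 33 (t = 5 - 4*(-1)*7 = 5 - (-4)*7 = 5 - 1*(-28) = 5 + 28 = 33)
((3*(-4))*(-2) + t)/(1/(-206) + 362) = ((3*(-4))*(-2) + 33)/(1/(-206) + 362) = (-12*(-2) + 33)/(-1/206 + 362) = (24 + 33)/(74571/206) = 57*(206/74571) = 3914/24857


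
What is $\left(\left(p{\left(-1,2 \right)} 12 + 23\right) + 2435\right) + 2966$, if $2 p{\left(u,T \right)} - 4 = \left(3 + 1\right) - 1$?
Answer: $5466$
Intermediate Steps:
$p{\left(u,T \right)} = \frac{7}{2}$ ($p{\left(u,T \right)} = 2 + \frac{\left(3 + 1\right) - 1}{2} = 2 + \frac{4 - 1}{2} = 2 + \frac{1}{2} \cdot 3 = 2 + \frac{3}{2} = \frac{7}{2}$)
$\left(\left(p{\left(-1,2 \right)} 12 + 23\right) + 2435\right) + 2966 = \left(\left(\frac{7}{2} \cdot 12 + 23\right) + 2435\right) + 2966 = \left(\left(42 + 23\right) + 2435\right) + 2966 = \left(65 + 2435\right) + 2966 = 2500 + 2966 = 5466$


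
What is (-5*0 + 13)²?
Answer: 169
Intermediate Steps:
(-5*0 + 13)² = (0 + 13)² = 13² = 169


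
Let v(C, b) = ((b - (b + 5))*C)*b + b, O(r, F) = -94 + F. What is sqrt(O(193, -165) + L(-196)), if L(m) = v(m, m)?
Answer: I*sqrt(192535) ≈ 438.79*I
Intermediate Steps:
v(C, b) = b - 5*C*b (v(C, b) = ((b - (5 + b))*C)*b + b = ((b + (-5 - b))*C)*b + b = (-5*C)*b + b = -5*C*b + b = b - 5*C*b)
L(m) = m*(1 - 5*m)
sqrt(O(193, -165) + L(-196)) = sqrt((-94 - 165) - 196*(1 - 5*(-196))) = sqrt(-259 - 196*(1 + 980)) = sqrt(-259 - 196*981) = sqrt(-259 - 192276) = sqrt(-192535) = I*sqrt(192535)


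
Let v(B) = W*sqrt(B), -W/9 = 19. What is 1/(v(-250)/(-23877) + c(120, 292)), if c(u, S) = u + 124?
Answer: 858685898/209519404237 - 252035*I*sqrt(10)/419038808474 ≈ 0.0040984 - 1.902e-6*I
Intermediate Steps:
W = -171 (W = -9*19 = -171)
c(u, S) = 124 + u
v(B) = -171*sqrt(B)
1/(v(-250)/(-23877) + c(120, 292)) = 1/(-855*I*sqrt(10)/(-23877) + (124 + 120)) = 1/(-855*I*sqrt(10)*(-1/23877) + 244) = 1/(95*I*sqrt(10)/2653 + 244) = 1/(244 + 95*I*sqrt(10)/2653)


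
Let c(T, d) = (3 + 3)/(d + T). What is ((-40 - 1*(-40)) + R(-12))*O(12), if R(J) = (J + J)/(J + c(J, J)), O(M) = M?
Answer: 1152/49 ≈ 23.510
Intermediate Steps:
c(T, d) = 6/(T + d)
R(J) = 2*J/(J + 3/J) (R(J) = (J + J)/(J + 6/(J + J)) = (2*J)/(J + 6/((2*J))) = (2*J)/(J + 6*(1/(2*J))) = (2*J)/(J + 3/J) = 2*J/(J + 3/J))
((-40 - 1*(-40)) + R(-12))*O(12) = ((-40 - 1*(-40)) + 2*(-12)²/(3 + (-12)²))*12 = ((-40 + 40) + 2*144/(3 + 144))*12 = (0 + 2*144/147)*12 = (0 + 2*144*(1/147))*12 = (0 + 96/49)*12 = (96/49)*12 = 1152/49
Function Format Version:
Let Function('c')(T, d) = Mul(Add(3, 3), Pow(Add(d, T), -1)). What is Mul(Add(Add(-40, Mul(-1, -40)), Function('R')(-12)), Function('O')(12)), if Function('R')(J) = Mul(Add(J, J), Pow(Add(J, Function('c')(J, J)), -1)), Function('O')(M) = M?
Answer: Rational(1152, 49) ≈ 23.510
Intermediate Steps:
Function('c')(T, d) = Mul(6, Pow(Add(T, d), -1))
Function('R')(J) = Mul(2, J, Pow(Add(J, Mul(3, Pow(J, -1))), -1)) (Function('R')(J) = Mul(Add(J, J), Pow(Add(J, Mul(6, Pow(Add(J, J), -1))), -1)) = Mul(Mul(2, J), Pow(Add(J, Mul(6, Pow(Mul(2, J), -1))), -1)) = Mul(Mul(2, J), Pow(Add(J, Mul(6, Mul(Rational(1, 2), Pow(J, -1)))), -1)) = Mul(Mul(2, J), Pow(Add(J, Mul(3, Pow(J, -1))), -1)) = Mul(2, J, Pow(Add(J, Mul(3, Pow(J, -1))), -1)))
Mul(Add(Add(-40, Mul(-1, -40)), Function('R')(-12)), Function('O')(12)) = Mul(Add(Add(-40, Mul(-1, -40)), Mul(2, Pow(-12, 2), Pow(Add(3, Pow(-12, 2)), -1))), 12) = Mul(Add(Add(-40, 40), Mul(2, 144, Pow(Add(3, 144), -1))), 12) = Mul(Add(0, Mul(2, 144, Pow(147, -1))), 12) = Mul(Add(0, Mul(2, 144, Rational(1, 147))), 12) = Mul(Add(0, Rational(96, 49)), 12) = Mul(Rational(96, 49), 12) = Rational(1152, 49)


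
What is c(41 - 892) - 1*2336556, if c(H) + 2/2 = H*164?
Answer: -2476121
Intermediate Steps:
c(H) = -1 + 164*H (c(H) = -1 + H*164 = -1 + 164*H)
c(41 - 892) - 1*2336556 = (-1 + 164*(41 - 892)) - 1*2336556 = (-1 + 164*(-851)) - 2336556 = (-1 - 139564) - 2336556 = -139565 - 2336556 = -2476121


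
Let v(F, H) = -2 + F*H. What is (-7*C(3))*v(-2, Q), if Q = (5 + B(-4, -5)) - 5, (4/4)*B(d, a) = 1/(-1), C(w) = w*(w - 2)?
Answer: 0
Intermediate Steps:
C(w) = w*(-2 + w)
B(d, a) = -1 (B(d, a) = 1/(-1) = -1)
Q = -1 (Q = (5 - 1) - 5 = 4 - 5 = -1)
(-7*C(3))*v(-2, Q) = (-21*(-2 + 3))*(-2 - 2*(-1)) = (-21)*(-2 + 2) = -7*3*0 = -21*0 = 0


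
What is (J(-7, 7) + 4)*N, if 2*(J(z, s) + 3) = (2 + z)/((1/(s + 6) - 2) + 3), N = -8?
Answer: 74/7 ≈ 10.571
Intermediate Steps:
J(z, s) = -3 + (2 + z)/(2*(1 + 1/(6 + s))) (J(z, s) = -3 + ((2 + z)/((1/(s + 6) - 2) + 3))/2 = -3 + ((2 + z)/((1/(6 + s) - 2) + 3))/2 = -3 + ((2 + z)/((-2 + 1/(6 + s)) + 3))/2 = -3 + ((2 + z)/(1 + 1/(6 + s)))/2 = -3 + (2 + z)/(2*(1 + 1/(6 + s))))
(J(-7, 7) + 4)*N = ((-30 - 4*7 + 6*(-7) + 7*(-7))/(2*(7 + 7)) + 4)*(-8) = ((½)*(-30 - 28 - 42 - 49)/14 + 4)*(-8) = ((½)*(1/14)*(-149) + 4)*(-8) = (-149/28 + 4)*(-8) = -37/28*(-8) = 74/7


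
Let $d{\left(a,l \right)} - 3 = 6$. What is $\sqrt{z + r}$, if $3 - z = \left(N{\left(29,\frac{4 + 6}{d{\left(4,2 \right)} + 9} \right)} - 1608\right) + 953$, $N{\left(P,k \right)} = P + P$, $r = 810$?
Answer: $\sqrt{1410} \approx 37.55$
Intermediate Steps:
$d{\left(a,l \right)} = 9$ ($d{\left(a,l \right)} = 3 + 6 = 9$)
$N{\left(P,k \right)} = 2 P$
$z = 600$ ($z = 3 - \left(\left(2 \cdot 29 - 1608\right) + 953\right) = 3 - \left(\left(58 - 1608\right) + 953\right) = 3 - \left(-1550 + 953\right) = 3 - -597 = 3 + 597 = 600$)
$\sqrt{z + r} = \sqrt{600 + 810} = \sqrt{1410}$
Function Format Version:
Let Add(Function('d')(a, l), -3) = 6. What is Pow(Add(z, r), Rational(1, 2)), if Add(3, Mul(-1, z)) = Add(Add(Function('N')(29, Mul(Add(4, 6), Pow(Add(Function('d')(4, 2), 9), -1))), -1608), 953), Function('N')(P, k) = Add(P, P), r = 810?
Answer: Pow(1410, Rational(1, 2)) ≈ 37.550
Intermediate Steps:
Function('d')(a, l) = 9 (Function('d')(a, l) = Add(3, 6) = 9)
Function('N')(P, k) = Mul(2, P)
z = 600 (z = Add(3, Mul(-1, Add(Add(Mul(2, 29), -1608), 953))) = Add(3, Mul(-1, Add(Add(58, -1608), 953))) = Add(3, Mul(-1, Add(-1550, 953))) = Add(3, Mul(-1, -597)) = Add(3, 597) = 600)
Pow(Add(z, r), Rational(1, 2)) = Pow(Add(600, 810), Rational(1, 2)) = Pow(1410, Rational(1, 2))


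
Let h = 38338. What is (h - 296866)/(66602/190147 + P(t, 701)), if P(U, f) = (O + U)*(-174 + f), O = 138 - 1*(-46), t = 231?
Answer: -49158323616/41586166237 ≈ -1.1821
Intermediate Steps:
O = 184 (O = 138 + 46 = 184)
P(U, f) = (-174 + f)*(184 + U) (P(U, f) = (184 + U)*(-174 + f) = (-174 + f)*(184 + U))
(h - 296866)/(66602/190147 + P(t, 701)) = (38338 - 296866)/(66602/190147 + (-32016 - 174*231 + 184*701 + 231*701)) = -258528/(66602*(1/190147) + (-32016 - 40194 + 128984 + 161931)) = -258528/(66602/190147 + 218705) = -258528/41586166237/190147 = -258528*190147/41586166237 = -49158323616/41586166237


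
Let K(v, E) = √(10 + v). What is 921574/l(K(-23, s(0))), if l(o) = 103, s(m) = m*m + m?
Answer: 921574/103 ≈ 8947.3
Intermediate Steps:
s(m) = m + m² (s(m) = m² + m = m + m²)
921574/l(K(-23, s(0))) = 921574/103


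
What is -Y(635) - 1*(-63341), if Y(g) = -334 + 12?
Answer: 63663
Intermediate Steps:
Y(g) = -322
-Y(635) - 1*(-63341) = -1*(-322) - 1*(-63341) = 322 + 63341 = 63663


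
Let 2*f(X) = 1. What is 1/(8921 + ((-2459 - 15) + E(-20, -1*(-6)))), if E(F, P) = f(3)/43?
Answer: 86/554443 ≈ 0.00015511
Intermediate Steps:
f(X) = ½ (f(X) = (½)*1 = ½)
E(F, P) = 1/86 (E(F, P) = (½)/43 = (½)*(1/43) = 1/86)
1/(8921 + ((-2459 - 15) + E(-20, -1*(-6)))) = 1/(8921 + ((-2459 - 15) + 1/86)) = 1/(8921 + (-2474 + 1/86)) = 1/(8921 - 212763/86) = 1/(554443/86) = 86/554443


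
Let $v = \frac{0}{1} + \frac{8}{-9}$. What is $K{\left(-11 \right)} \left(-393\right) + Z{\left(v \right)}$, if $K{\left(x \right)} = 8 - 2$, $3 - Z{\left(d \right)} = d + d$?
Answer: $- \frac{21179}{9} \approx -2353.2$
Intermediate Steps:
$v = - \frac{8}{9}$ ($v = 0 \cdot 1 + 8 \left(- \frac{1}{9}\right) = 0 - \frac{8}{9} = - \frac{8}{9} \approx -0.88889$)
$Z{\left(d \right)} = 3 - 2 d$ ($Z{\left(d \right)} = 3 - \left(d + d\right) = 3 - 2 d$)
$K{\left(x \right)} = 6$
$K{\left(-11 \right)} \left(-393\right) + Z{\left(v \right)} = 6 \left(-393\right) + \left(3 - - \frac{16}{9}\right) = -2358 + \left(3 + \frac{16}{9}\right) = -2358 + \frac{43}{9} = - \frac{21179}{9}$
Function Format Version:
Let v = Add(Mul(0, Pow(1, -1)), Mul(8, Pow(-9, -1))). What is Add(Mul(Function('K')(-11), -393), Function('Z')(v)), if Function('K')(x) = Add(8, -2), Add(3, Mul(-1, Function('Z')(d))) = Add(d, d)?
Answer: Rational(-21179, 9) ≈ -2353.2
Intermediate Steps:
v = Rational(-8, 9) (v = Add(Mul(0, 1), Mul(8, Rational(-1, 9))) = Add(0, Rational(-8, 9)) = Rational(-8, 9) ≈ -0.88889)
Function('Z')(d) = Add(3, Mul(-2, d)) (Function('Z')(d) = Add(3, Mul(-1, Add(d, d))) = Add(3, Mul(-1, Mul(2, d))) = Add(3, Mul(-2, d)))
Function('K')(x) = 6
Add(Mul(Function('K')(-11), -393), Function('Z')(v)) = Add(Mul(6, -393), Add(3, Mul(-2, Rational(-8, 9)))) = Add(-2358, Add(3, Rational(16, 9))) = Add(-2358, Rational(43, 9)) = Rational(-21179, 9)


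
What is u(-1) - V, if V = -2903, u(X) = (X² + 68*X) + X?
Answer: 2835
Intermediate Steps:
u(X) = X² + 69*X
u(-1) - V = -(69 - 1) - 1*(-2903) = -1*68 + 2903 = -68 + 2903 = 2835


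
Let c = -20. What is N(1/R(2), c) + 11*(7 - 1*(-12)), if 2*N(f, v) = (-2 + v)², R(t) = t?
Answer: 451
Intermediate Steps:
N(f, v) = (-2 + v)²/2
N(1/R(2), c) + 11*(7 - 1*(-12)) = (-2 - 20)²/2 + 11*(7 - 1*(-12)) = (½)*(-22)² + 11*(7 + 12) = (½)*484 + 11*19 = 242 + 209 = 451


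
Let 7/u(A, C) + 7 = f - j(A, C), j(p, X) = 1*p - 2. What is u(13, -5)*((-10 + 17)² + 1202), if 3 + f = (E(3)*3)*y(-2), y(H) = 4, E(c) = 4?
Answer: 973/3 ≈ 324.33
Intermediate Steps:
j(p, X) = -2 + p (j(p, X) = p - 2 = -2 + p)
f = 45 (f = -3 + (4*3)*4 = -3 + 12*4 = -3 + 48 = 45)
u(A, C) = 7/(40 - A) (u(A, C) = 7/(-7 + (45 - (-2 + A))) = 7/(-7 + (45 + (2 - A))) = 7/(-7 + (47 - A)) = 7/(40 - A))
u(13, -5)*((-10 + 17)² + 1202) = (-7/(-40 + 13))*((-10 + 17)² + 1202) = (-7/(-27))*(7² + 1202) = (-7*(-1/27))*(49 + 1202) = (7/27)*1251 = 973/3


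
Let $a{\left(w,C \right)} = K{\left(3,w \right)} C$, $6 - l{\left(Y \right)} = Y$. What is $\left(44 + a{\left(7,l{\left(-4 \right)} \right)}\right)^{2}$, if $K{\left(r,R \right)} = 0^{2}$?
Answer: $1936$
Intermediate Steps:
$l{\left(Y \right)} = 6 - Y$
$K{\left(r,R \right)} = 0$
$a{\left(w,C \right)} = 0$ ($a{\left(w,C \right)} = 0 C = 0$)
$\left(44 + a{\left(7,l{\left(-4 \right)} \right)}\right)^{2} = \left(44 + 0\right)^{2} = 44^{2} = 1936$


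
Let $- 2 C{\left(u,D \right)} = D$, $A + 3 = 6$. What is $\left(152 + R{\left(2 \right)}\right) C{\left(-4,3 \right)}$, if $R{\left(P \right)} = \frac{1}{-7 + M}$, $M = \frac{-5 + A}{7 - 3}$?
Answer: $- \frac{1139}{5} \approx -227.8$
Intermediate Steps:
$A = 3$ ($A = -3 + 6 = 3$)
$M = - \frac{1}{2}$ ($M = \frac{-5 + 3}{7 - 3} = - \frac{2}{4} = \left(-2\right) \frac{1}{4} = - \frac{1}{2} \approx -0.5$)
$C{\left(u,D \right)} = - \frac{D}{2}$
$R{\left(P \right)} = - \frac{2}{15}$ ($R{\left(P \right)} = \frac{1}{-7 - \frac{1}{2}} = \frac{1}{- \frac{15}{2}} = - \frac{2}{15}$)
$\left(152 + R{\left(2 \right)}\right) C{\left(-4,3 \right)} = \left(152 - \frac{2}{15}\right) \left(\left(- \frac{1}{2}\right) 3\right) = \frac{2278}{15} \left(- \frac{3}{2}\right) = - \frac{1139}{5}$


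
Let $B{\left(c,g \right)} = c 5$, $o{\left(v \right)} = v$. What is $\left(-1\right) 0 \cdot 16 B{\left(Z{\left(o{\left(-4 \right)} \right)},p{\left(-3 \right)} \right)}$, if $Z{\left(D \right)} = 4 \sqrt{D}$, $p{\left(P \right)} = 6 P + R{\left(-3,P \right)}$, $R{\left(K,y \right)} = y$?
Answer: $0$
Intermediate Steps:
$p{\left(P \right)} = 7 P$ ($p{\left(P \right)} = 6 P + P = 7 P$)
$B{\left(c,g \right)} = 5 c$
$\left(-1\right) 0 \cdot 16 B{\left(Z{\left(o{\left(-4 \right)} \right)},p{\left(-3 \right)} \right)} = \left(-1\right) 0 \cdot 16 \cdot 5 \cdot 4 \sqrt{-4} = 0 \cdot 16 \cdot 5 \cdot 4 \cdot 2 i = 0 \cdot 5 \cdot 8 i = 0 \cdot 40 i = 0$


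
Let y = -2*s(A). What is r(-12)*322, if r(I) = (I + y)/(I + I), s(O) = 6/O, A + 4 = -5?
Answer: 1288/9 ≈ 143.11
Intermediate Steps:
A = -9 (A = -4 - 5 = -9)
y = 4/3 (y = -12/(-9) = -12*(-1)/9 = -2*(-2/3) = 4/3 ≈ 1.3333)
r(I) = (4/3 + I)/(2*I) (r(I) = (I + 4/3)/(I + I) = (4/3 + I)/((2*I)) = (4/3 + I)*(1/(2*I)) = (4/3 + I)/(2*I))
r(-12)*322 = ((1/6)*(4 + 3*(-12))/(-12))*322 = ((1/6)*(-1/12)*(4 - 36))*322 = ((1/6)*(-1/12)*(-32))*322 = (4/9)*322 = 1288/9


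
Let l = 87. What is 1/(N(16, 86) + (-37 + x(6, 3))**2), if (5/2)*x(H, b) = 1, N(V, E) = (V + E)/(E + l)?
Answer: 4325/5796147 ≈ 0.00074618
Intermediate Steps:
N(V, E) = (E + V)/(87 + E) (N(V, E) = (V + E)/(E + 87) = (E + V)/(87 + E))
x(H, b) = 2/5 (x(H, b) = (2/5)*1 = 2/5)
1/(N(16, 86) + (-37 + x(6, 3))**2) = 1/((86 + 16)/(87 + 86) + (-37 + 2/5)**2) = 1/(102/173 + (-183/5)**2) = 1/((1/173)*102 + 33489/25) = 1/(102/173 + 33489/25) = 1/(5796147/4325) = 4325/5796147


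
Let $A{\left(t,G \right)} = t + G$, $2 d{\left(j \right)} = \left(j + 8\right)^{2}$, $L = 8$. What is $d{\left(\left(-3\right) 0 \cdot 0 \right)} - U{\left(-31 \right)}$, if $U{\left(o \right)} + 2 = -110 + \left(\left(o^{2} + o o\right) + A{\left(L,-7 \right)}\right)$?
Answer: $-1779$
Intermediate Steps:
$d{\left(j \right)} = \frac{\left(8 + j\right)^{2}}{2}$ ($d{\left(j \right)} = \frac{\left(j + 8\right)^{2}}{2} = \frac{\left(8 + j\right)^{2}}{2}$)
$A{\left(t,G \right)} = G + t$
$U{\left(o \right)} = -111 + 2 o^{2}$ ($U{\left(o \right)} = -2 - \left(109 - o^{2} - o o\right) = -2 + \left(-110 + \left(\left(o^{2} + o^{2}\right) + 1\right)\right) = -2 + \left(-110 + \left(2 o^{2} + 1\right)\right) = -2 + \left(-110 + \left(1 + 2 o^{2}\right)\right) = -2 + \left(-109 + 2 o^{2}\right) = -111 + 2 o^{2}$)
$d{\left(\left(-3\right) 0 \cdot 0 \right)} - U{\left(-31 \right)} = \frac{\left(8 + \left(-3\right) 0 \cdot 0\right)^{2}}{2} - \left(-111 + 2 \left(-31\right)^{2}\right) = \frac{\left(8 + 0 \cdot 0\right)^{2}}{2} - \left(-111 + 2 \cdot 961\right) = \frac{\left(8 + 0\right)^{2}}{2} - \left(-111 + 1922\right) = \frac{8^{2}}{2} - 1811 = \frac{1}{2} \cdot 64 - 1811 = 32 - 1811 = -1779$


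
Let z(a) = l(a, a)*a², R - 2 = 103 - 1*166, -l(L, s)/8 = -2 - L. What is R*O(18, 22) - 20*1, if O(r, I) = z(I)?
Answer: -5668628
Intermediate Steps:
l(L, s) = 16 + 8*L (l(L, s) = -8*(-2 - L) = 16 + 8*L)
R = -61 (R = 2 + (103 - 1*166) = 2 + (103 - 166) = 2 - 63 = -61)
z(a) = a²*(16 + 8*a) (z(a) = (16 + 8*a)*a² = a²*(16 + 8*a))
O(r, I) = 8*I²*(2 + I)
R*O(18, 22) - 20*1 = -488*22²*(2 + 22) - 20*1 = -488*484*24 - 20 = -61*92928 - 20 = -5668608 - 20 = -5668628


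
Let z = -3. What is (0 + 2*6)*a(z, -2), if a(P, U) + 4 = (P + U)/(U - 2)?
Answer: -33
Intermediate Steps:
a(P, U) = -4 + (P + U)/(-2 + U) (a(P, U) = -4 + (P + U)/(U - 2) = -4 + (P + U)/(-2 + U))
(0 + 2*6)*a(z, -2) = (0 + 2*6)*((8 - 3 - 3*(-2))/(-2 - 2)) = (0 + 12)*((8 - 3 + 6)/(-4)) = 12*(-1/4*11) = 12*(-11/4) = -33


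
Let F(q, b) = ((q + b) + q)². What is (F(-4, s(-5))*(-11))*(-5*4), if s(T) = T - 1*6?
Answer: 79420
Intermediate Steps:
s(T) = -6 + T (s(T) = T - 6 = -6 + T)
F(q, b) = (b + 2*q)² (F(q, b) = ((b + q) + q)² = (b + 2*q)²)
(F(-4, s(-5))*(-11))*(-5*4) = (((-6 - 5) + 2*(-4))²*(-11))*(-5*4) = ((-11 - 8)²*(-11))*(-20) = ((-19)²*(-11))*(-20) = (361*(-11))*(-20) = -3971*(-20) = 79420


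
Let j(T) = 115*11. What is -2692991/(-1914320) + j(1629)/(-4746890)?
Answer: 1278091043319/908706646480 ≈ 1.4065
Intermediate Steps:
j(T) = 1265
-2692991/(-1914320) + j(1629)/(-4746890) = -2692991/(-1914320) + 1265/(-4746890) = -2692991*(-1/1914320) + 1265*(-1/4746890) = 2692991/1914320 - 253/949378 = 1278091043319/908706646480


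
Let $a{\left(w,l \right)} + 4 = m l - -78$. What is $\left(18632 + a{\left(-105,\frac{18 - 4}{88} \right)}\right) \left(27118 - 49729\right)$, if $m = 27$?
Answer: $- \frac{18614573583}{44} \approx -4.2306 \cdot 10^{8}$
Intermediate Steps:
$a{\left(w,l \right)} = 74 + 27 l$ ($a{\left(w,l \right)} = -4 + \left(27 l - -78\right) = -4 + \left(27 l + 78\right) = -4 + \left(78 + 27 l\right) = 74 + 27 l$)
$\left(18632 + a{\left(-105,\frac{18 - 4}{88} \right)}\right) \left(27118 - 49729\right) = \left(18632 + \left(74 + 27 \frac{18 - 4}{88}\right)\right) \left(27118 - 49729\right) = \left(18632 + \left(74 + 27 \left(18 - 4\right) \frac{1}{88}\right)\right) \left(-22611\right) = \left(18632 + \left(74 + 27 \cdot 14 \cdot \frac{1}{88}\right)\right) \left(-22611\right) = \left(18632 + \left(74 + 27 \cdot \frac{7}{44}\right)\right) \left(-22611\right) = \left(18632 + \left(74 + \frac{189}{44}\right)\right) \left(-22611\right) = \left(18632 + \frac{3445}{44}\right) \left(-22611\right) = \frac{823253}{44} \left(-22611\right) = - \frac{18614573583}{44}$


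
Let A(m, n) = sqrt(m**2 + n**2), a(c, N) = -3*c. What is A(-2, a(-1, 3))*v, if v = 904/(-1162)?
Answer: -452*sqrt(13)/581 ≈ -2.8050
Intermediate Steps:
v = -452/581 (v = 904*(-1/1162) = -452/581 ≈ -0.77797)
A(-2, a(-1, 3))*v = sqrt((-2)**2 + (-3*(-1))**2)*(-452/581) = sqrt(4 + 3**2)*(-452/581) = sqrt(4 + 9)*(-452/581) = sqrt(13)*(-452/581) = -452*sqrt(13)/581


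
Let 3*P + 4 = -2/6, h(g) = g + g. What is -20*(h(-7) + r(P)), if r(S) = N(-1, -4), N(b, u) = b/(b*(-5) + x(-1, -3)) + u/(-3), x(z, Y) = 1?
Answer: 770/3 ≈ 256.67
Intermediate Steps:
N(b, u) = -u/3 + b/(1 - 5*b) (N(b, u) = b/(b*(-5) + 1) + u/(-3) = b/(-5*b + 1) + u*(-⅓) = b/(1 - 5*b) - u/3 = -u/3 + b/(1 - 5*b))
h(g) = 2*g
P = -13/9 (P = -4/3 + (-2/6)/3 = -4/3 + (-2*⅙)/3 = -4/3 + (⅓)*(-⅓) = -4/3 - ⅑ = -13/9 ≈ -1.4444)
r(S) = 7/6 (r(S) = (-4 - 3*(-1) - 5*(-1)*(-4))/(3*(-1 + 5*(-1))) = (-4 + 3 - 20)/(3*(-1 - 5)) = (⅓)*(-21)/(-6) = (⅓)*(-⅙)*(-21) = 7/6)
-20*(h(-7) + r(P)) = -20*(2*(-7) + 7/6) = -20*(-14 + 7/6) = -20*(-77/6) = 770/3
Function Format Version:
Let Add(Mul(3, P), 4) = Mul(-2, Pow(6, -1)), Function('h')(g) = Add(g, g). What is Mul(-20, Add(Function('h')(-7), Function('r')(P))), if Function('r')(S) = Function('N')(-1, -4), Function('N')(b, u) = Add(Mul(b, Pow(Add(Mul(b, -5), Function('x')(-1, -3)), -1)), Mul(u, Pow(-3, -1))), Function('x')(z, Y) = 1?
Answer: Rational(770, 3) ≈ 256.67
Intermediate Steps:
Function('N')(b, u) = Add(Mul(Rational(-1, 3), u), Mul(b, Pow(Add(1, Mul(-5, b)), -1))) (Function('N')(b, u) = Add(Mul(b, Pow(Add(Mul(b, -5), 1), -1)), Mul(u, Pow(-3, -1))) = Add(Mul(b, Pow(Add(Mul(-5, b), 1), -1)), Mul(u, Rational(-1, 3))) = Add(Mul(b, Pow(Add(1, Mul(-5, b)), -1)), Mul(Rational(-1, 3), u)) = Add(Mul(Rational(-1, 3), u), Mul(b, Pow(Add(1, Mul(-5, b)), -1))))
Function('h')(g) = Mul(2, g)
P = Rational(-13, 9) (P = Add(Rational(-4, 3), Mul(Rational(1, 3), Mul(-2, Pow(6, -1)))) = Add(Rational(-4, 3), Mul(Rational(1, 3), Mul(-2, Rational(1, 6)))) = Add(Rational(-4, 3), Mul(Rational(1, 3), Rational(-1, 3))) = Add(Rational(-4, 3), Rational(-1, 9)) = Rational(-13, 9) ≈ -1.4444)
Function('r')(S) = Rational(7, 6) (Function('r')(S) = Mul(Rational(1, 3), Pow(Add(-1, Mul(5, -1)), -1), Add(-4, Mul(-3, -1), Mul(-5, -1, -4))) = Mul(Rational(1, 3), Pow(Add(-1, -5), -1), Add(-4, 3, -20)) = Mul(Rational(1, 3), Pow(-6, -1), -21) = Mul(Rational(1, 3), Rational(-1, 6), -21) = Rational(7, 6))
Mul(-20, Add(Function('h')(-7), Function('r')(P))) = Mul(-20, Add(Mul(2, -7), Rational(7, 6))) = Mul(-20, Add(-14, Rational(7, 6))) = Mul(-20, Rational(-77, 6)) = Rational(770, 3)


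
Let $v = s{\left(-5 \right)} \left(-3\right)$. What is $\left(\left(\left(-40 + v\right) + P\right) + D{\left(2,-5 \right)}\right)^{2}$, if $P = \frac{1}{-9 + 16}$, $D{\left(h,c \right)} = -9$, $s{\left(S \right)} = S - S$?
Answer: $\frac{116964}{49} \approx 2387.0$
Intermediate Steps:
$s{\left(S \right)} = 0$
$P = \frac{1}{7} \approx 0.14286$
$v = 0$ ($v = 0 \left(-3\right) = 0$)
$\left(\left(\left(-40 + v\right) + P\right) + D{\left(2,-5 \right)}\right)^{2} = \left(\left(\left(-40 + 0\right) + \frac{1}{7}\right) - 9\right)^{2} = \left(\left(-40 + \frac{1}{7}\right) - 9\right)^{2} = \left(- \frac{279}{7} - 9\right)^{2} = \left(- \frac{342}{7}\right)^{2} = \frac{116964}{49}$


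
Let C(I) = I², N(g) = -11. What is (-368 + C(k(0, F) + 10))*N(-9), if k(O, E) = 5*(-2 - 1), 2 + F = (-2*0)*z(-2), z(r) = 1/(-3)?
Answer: 3773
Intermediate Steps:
z(r) = -⅓
F = -2 (F = -2 - 2*0*(-⅓) = -2 + 0*(-⅓) = -2 + 0 = -2)
k(O, E) = -15 (k(O, E) = 5*(-3) = -15)
(-368 + C(k(0, F) + 10))*N(-9) = (-368 + (-15 + 10)²)*(-11) = (-368 + (-5)²)*(-11) = (-368 + 25)*(-11) = -343*(-11) = 3773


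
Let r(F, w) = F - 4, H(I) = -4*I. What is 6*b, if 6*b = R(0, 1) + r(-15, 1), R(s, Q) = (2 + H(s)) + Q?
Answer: -16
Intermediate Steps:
r(F, w) = -4 + F
R(s, Q) = 2 + Q - 4*s (R(s, Q) = (2 - 4*s) + Q = 2 + Q - 4*s)
b = -8/3 (b = ((2 + 1 - 4*0) + (-4 - 15))/6 = ((2 + 1 + 0) - 19)/6 = (3 - 19)/6 = (1/6)*(-16) = -8/3 ≈ -2.6667)
6*b = 6*(-8/3) = -16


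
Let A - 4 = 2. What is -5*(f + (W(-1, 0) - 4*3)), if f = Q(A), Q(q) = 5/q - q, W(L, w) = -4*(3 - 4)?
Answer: 395/6 ≈ 65.833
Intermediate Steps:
A = 6 (A = 4 + 2 = 6)
W(L, w) = 4 (W(L, w) = -4*(-1) = 4)
Q(q) = -q + 5/q
f = -31/6 (f = -1*6 + 5/6 = -6 + 5*(⅙) = -6 + ⅚ = -31/6 ≈ -5.1667)
-5*(f + (W(-1, 0) - 4*3)) = -5*(-31/6 + (4 - 4*3)) = -5*(-31/6 + (4 - 12)) = -5*(-31/6 - 8) = -5*(-79/6) = 395/6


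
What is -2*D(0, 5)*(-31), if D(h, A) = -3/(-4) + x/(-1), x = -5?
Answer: 713/2 ≈ 356.50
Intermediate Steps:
D(h, A) = 23/4 (D(h, A) = -3/(-4) - 5/(-1) = -3*(-1/4) - 5*(-1) = 3/4 + 5 = 23/4)
-2*D(0, 5)*(-31) = -2*23/4*(-31) = -23/2*(-31) = 713/2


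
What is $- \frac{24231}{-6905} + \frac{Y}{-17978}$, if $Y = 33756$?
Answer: $\frac{101269869}{62069045} \approx 1.6316$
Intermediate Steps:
$- \frac{24231}{-6905} + \frac{Y}{-17978} = - \frac{24231}{-6905} + \frac{33756}{-17978} = \left(-24231\right) \left(- \frac{1}{6905}\right) + 33756 \left(- \frac{1}{17978}\right) = \frac{24231}{6905} - \frac{16878}{8989} = \frac{101269869}{62069045}$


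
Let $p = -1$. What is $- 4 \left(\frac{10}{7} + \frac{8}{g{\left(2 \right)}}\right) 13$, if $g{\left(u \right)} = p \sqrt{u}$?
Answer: $- \frac{520}{7} + 208 \sqrt{2} \approx 219.87$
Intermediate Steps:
$g{\left(u \right)} = - \sqrt{u}$
$- 4 \left(\frac{10}{7} + \frac{8}{g{\left(2 \right)}}\right) 13 = - 4 \left(\frac{10}{7} + \frac{8}{\left(-1\right) \sqrt{2}}\right) 13 = - 4 \left(10 \cdot \frac{1}{7} + 8 \left(- \frac{\sqrt{2}}{2}\right)\right) 13 = - 4 \left(\frac{10}{7} - 4 \sqrt{2}\right) 13 = \left(- \frac{40}{7} + 16 \sqrt{2}\right) 13 = - \frac{520}{7} + 208 \sqrt{2}$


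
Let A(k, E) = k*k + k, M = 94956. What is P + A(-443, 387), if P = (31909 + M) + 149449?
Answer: 472120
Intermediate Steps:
P = 276314 (P = (31909 + 94956) + 149449 = 126865 + 149449 = 276314)
A(k, E) = k + k² (A(k, E) = k² + k = k + k²)
P + A(-443, 387) = 276314 - 443*(1 - 443) = 276314 - 443*(-442) = 276314 + 195806 = 472120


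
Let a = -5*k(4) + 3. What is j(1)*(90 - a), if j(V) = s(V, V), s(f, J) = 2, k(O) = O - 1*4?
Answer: 174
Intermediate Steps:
k(O) = -4 + O (k(O) = O - 4 = -4 + O)
a = 3 (a = -5*(-4 + 4) + 3 = -5*0 + 3 = 0 + 3 = 3)
j(V) = 2
j(1)*(90 - a) = 2*(90 - 1*3) = 2*(90 - 3) = 2*87 = 174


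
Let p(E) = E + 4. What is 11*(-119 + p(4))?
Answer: -1221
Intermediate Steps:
p(E) = 4 + E
11*(-119 + p(4)) = 11*(-119 + (4 + 4)) = 11*(-119 + 8) = 11*(-111) = -1221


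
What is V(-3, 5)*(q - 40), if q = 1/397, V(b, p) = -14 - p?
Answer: 301701/397 ≈ 759.95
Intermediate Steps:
q = 1/397 ≈ 0.0025189
V(-3, 5)*(q - 40) = (-14 - 1*5)*(1/397 - 40) = (-14 - 5)*(-15879/397) = -19*(-15879/397) = 301701/397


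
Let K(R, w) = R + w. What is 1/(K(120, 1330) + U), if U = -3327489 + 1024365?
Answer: -1/2301674 ≈ -4.3447e-7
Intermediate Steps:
U = -2303124
1/(K(120, 1330) + U) = 1/((120 + 1330) - 2303124) = 1/(1450 - 2303124) = 1/(-2301674) = -1/2301674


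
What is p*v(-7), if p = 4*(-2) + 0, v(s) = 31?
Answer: -248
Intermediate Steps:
p = -8 (p = -8 + 0 = -8)
p*v(-7) = -8*31 = -248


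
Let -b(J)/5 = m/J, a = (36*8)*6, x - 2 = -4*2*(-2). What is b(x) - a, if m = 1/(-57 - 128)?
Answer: -1150847/666 ≈ -1728.0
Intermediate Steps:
x = 18 (x = 2 - 4*2*(-2) = 2 - 8*(-2) = 2 + 16 = 18)
a = 1728 (a = 288*6 = 1728)
m = -1/185 (m = 1/(-185) = -1/185 ≈ -0.0054054)
b(J) = 1/(37*J) (b(J) = -(-1)/(37*J) = 1/(37*J))
b(x) - a = (1/37)/18 - 1*1728 = (1/37)*(1/18) - 1728 = 1/666 - 1728 = -1150847/666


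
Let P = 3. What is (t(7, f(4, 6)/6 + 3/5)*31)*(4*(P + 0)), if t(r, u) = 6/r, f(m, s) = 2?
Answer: 2232/7 ≈ 318.86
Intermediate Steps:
(t(7, f(4, 6)/6 + 3/5)*31)*(4*(P + 0)) = ((6/7)*31)*(4*(3 + 0)) = ((6*(⅐))*31)*(4*3) = ((6/7)*31)*12 = (186/7)*12 = 2232/7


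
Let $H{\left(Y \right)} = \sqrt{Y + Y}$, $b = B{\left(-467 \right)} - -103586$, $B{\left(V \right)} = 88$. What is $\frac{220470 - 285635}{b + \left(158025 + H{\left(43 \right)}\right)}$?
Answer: $- \frac{3410723067}{13697273303} + \frac{13033 \sqrt{86}}{13697273303} \approx -0.249$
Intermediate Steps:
$b = 103674$ ($b = 88 - -103586 = 88 + 103586 = 103674$)
$H{\left(Y \right)} = \sqrt{2} \sqrt{Y}$ ($H{\left(Y \right)} = \sqrt{2 Y} = \sqrt{2} \sqrt{Y}$)
$\frac{220470 - 285635}{b + \left(158025 + H{\left(43 \right)}\right)} = \frac{220470 - 285635}{103674 + \left(158025 + \sqrt{2} \sqrt{43}\right)} = - \frac{65165}{103674 + \left(158025 + \sqrt{86}\right)} = - \frac{65165}{261699 + \sqrt{86}}$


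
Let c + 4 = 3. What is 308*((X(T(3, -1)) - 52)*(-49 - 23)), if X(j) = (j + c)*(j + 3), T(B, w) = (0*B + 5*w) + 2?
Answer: 1153152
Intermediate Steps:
c = -1 (c = -4 + 3 = -1)
T(B, w) = 2 + 5*w (T(B, w) = (0 + 5*w) + 2 = 5*w + 2 = 2 + 5*w)
X(j) = (-1 + j)*(3 + j) (X(j) = (j - 1)*(j + 3) = (-1 + j)*(3 + j))
308*((X(T(3, -1)) - 52)*(-49 - 23)) = 308*(((-3 + (2 + 5*(-1))² + 2*(2 + 5*(-1))) - 52)*(-49 - 23)) = 308*(((-3 + (2 - 5)² + 2*(2 - 5)) - 52)*(-72)) = 308*(((-3 + (-3)² + 2*(-3)) - 52)*(-72)) = 308*(((-3 + 9 - 6) - 52)*(-72)) = 308*((0 - 52)*(-72)) = 308*(-52*(-72)) = 308*3744 = 1153152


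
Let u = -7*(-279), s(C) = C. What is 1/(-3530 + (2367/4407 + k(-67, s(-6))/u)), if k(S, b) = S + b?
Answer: -2868957/10125984530 ≈ -0.00028333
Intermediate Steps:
u = 1953
1/(-3530 + (2367/4407 + k(-67, s(-6))/u)) = 1/(-3530 + (2367/4407 + (-67 - 6)/1953)) = 1/(-3530 + (2367*(1/4407) - 73*1/1953)) = 1/(-3530 + (789/1469 - 73/1953)) = 1/(-3530 + 1433680/2868957) = 1/(-10125984530/2868957) = -2868957/10125984530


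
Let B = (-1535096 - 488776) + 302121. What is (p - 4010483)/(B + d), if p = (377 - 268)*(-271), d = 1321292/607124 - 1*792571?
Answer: 29199932342/18172665579 ≈ 1.6068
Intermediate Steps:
d = -17185269804/21683 (d = 1321292*(1/607124) - 792571 = 47189/21683 - 792571 = -17185269804/21683 ≈ -7.9257e+5)
B = -1721751 (B = -2023872 + 302121 = -1721751)
p = -29539 (p = 109*(-271) = -29539)
(p - 4010483)/(B + d) = (-29539 - 4010483)/(-1721751 - 17185269804/21683) = -4040022/(-54517996737/21683) = -4040022*(-21683/54517996737) = 29199932342/18172665579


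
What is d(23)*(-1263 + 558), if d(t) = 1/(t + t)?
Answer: -705/46 ≈ -15.326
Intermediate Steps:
d(t) = 1/(2*t)
d(23)*(-1263 + 558) = ((1/2)/23)*(-1263 + 558) = ((1/2)*(1/23))*(-705) = (1/46)*(-705) = -705/46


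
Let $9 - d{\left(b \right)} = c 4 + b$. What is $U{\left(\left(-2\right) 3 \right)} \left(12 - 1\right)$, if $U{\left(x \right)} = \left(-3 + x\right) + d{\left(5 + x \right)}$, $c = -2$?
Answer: $99$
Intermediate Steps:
$d{\left(b \right)} = 17 - b$ ($d{\left(b \right)} = 9 - \left(\left(-2\right) 4 + b\right) = 9 - \left(-8 + b\right) = 17 - b$)
$U{\left(x \right)} = 9$ ($U{\left(x \right)} = \left(-3 + x\right) - \left(-12 + x\right) = 9$)
$U{\left(\left(-2\right) 3 \right)} \left(12 - 1\right) = 9 \left(12 - 1\right) = 9 \cdot 11 = 99$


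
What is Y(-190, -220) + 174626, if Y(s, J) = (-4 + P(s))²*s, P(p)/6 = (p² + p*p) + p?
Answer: -35467753381214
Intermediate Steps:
P(p) = 6*p + 12*p² (P(p) = 6*((p² + p*p) + p) = 6*((p² + p²) + p) = 6*(2*p² + p) = 6*(p + 2*p²) = 6*p + 12*p²)
Y(s, J) = s*(-4 + 6*s*(1 + 2*s))² (Y(s, J) = (-4 + 6*s*(1 + 2*s))²*s = s*(-4 + 6*s*(1 + 2*s))²)
Y(-190, -220) + 174626 = 4*(-190)*(-2 + 3*(-190)*(1 + 2*(-190)))² + 174626 = 4*(-190)*(-2 + 3*(-190)*(1 - 380))² + 174626 = 4*(-190)*(-2 + 3*(-190)*(-379))² + 174626 = 4*(-190)*(-2 + 216030)² + 174626 = 4*(-190)*216028² + 174626 = 4*(-190)*46668096784 + 174626 = -35467753555840 + 174626 = -35467753381214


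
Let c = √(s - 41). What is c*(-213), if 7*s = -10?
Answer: -639*I*√231/7 ≈ -1387.4*I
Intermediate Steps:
s = -10/7 (s = (⅐)*(-10) = -10/7 ≈ -1.4286)
c = 3*I*√231/7 (c = √(-10/7 - 41) = √(-297/7) = 3*I*√231/7 ≈ 6.5137*I)
c*(-213) = (3*I*√231/7)*(-213) = -639*I*√231/7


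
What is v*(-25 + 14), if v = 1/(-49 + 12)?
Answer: 11/37 ≈ 0.29730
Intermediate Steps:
v = -1/37 (v = 1/(-37) = -1/37 ≈ -0.027027)
v*(-25 + 14) = -(-25 + 14)/37 = -1/37*(-11) = 11/37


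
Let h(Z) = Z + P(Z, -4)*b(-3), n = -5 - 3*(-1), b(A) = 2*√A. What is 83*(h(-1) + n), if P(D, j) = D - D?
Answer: -249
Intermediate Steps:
P(D, j) = 0
n = -2 (n = -5 + 3 = -2)
h(Z) = Z (h(Z) = Z + 0*(2*√(-3)) = Z + 0*(2*(I*√3)) = Z + 0*(2*I*√3) = Z + 0 = Z)
83*(h(-1) + n) = 83*(-1 - 2) = 83*(-3) = -249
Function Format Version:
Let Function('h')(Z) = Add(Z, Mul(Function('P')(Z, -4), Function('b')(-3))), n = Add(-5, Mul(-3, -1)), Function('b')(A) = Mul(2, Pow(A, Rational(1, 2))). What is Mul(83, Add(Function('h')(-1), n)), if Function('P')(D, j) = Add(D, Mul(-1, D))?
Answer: -249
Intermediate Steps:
Function('P')(D, j) = 0
n = -2 (n = Add(-5, 3) = -2)
Function('h')(Z) = Z (Function('h')(Z) = Add(Z, Mul(0, Mul(2, Pow(-3, Rational(1, 2))))) = Add(Z, Mul(0, Mul(2, Mul(I, Pow(3, Rational(1, 2)))))) = Add(Z, Mul(0, Mul(2, I, Pow(3, Rational(1, 2))))) = Add(Z, 0) = Z)
Mul(83, Add(Function('h')(-1), n)) = Mul(83, Add(-1, -2)) = Mul(83, -3) = -249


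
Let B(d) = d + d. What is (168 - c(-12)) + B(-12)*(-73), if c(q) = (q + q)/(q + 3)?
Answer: 5752/3 ≈ 1917.3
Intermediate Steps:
c(q) = 2*q/(3 + q) (c(q) = (2*q)/(3 + q) = 2*q/(3 + q))
B(d) = 2*d
(168 - c(-12)) + B(-12)*(-73) = (168 - 2*(-12)/(3 - 12)) + (2*(-12))*(-73) = (168 - 2*(-12)/(-9)) - 24*(-73) = (168 - 2*(-12)*(-1)/9) + 1752 = (168 - 1*8/3) + 1752 = (168 - 8/3) + 1752 = 496/3 + 1752 = 5752/3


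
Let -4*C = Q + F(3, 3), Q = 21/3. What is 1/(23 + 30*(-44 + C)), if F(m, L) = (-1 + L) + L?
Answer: -1/1387 ≈ -0.00072098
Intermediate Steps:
F(m, L) = -1 + 2*L
Q = 7 (Q = 21*(⅓) = 7)
C = -3 (C = -(7 + (-1 + 2*3))/4 = -(7 + (-1 + 6))/4 = -(7 + 5)/4 = -¼*12 = -3)
1/(23 + 30*(-44 + C)) = 1/(23 + 30*(-44 - 3)) = 1/(23 + 30*(-47)) = 1/(23 - 1410) = 1/(-1387) = -1/1387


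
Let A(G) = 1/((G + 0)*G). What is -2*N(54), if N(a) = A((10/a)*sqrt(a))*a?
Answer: -1458/25 ≈ -58.320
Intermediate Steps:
A(G) = G**(-2) (A(G) = 1/(G*G) = G**(-2))
N(a) = a**2/100 (N(a) = a/((10/a)*sqrt(a))**2 = a/(10/sqrt(a))**2 = (a/100)*a = a**2/100)
-2*N(54) = -54**2/50 = -2916/50 = -2*729/25 = -1458/25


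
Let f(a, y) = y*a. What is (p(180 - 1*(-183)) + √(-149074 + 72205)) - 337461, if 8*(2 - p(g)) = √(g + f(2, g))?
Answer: -2699705/8 + 9*I*√949 ≈ -3.3746e+5 + 277.25*I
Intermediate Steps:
f(a, y) = a*y
p(g) = 2 - √3*√g/8 (p(g) = 2 - √(g + 2*g)/8 = 2 - √3*√g/8)
(p(180 - 1*(-183)) + √(-149074 + 72205)) - 337461 = ((2 - √3*√(180 - 1*(-183))/8) + √(-149074 + 72205)) - 337461 = ((2 - √3*√(180 + 183)/8) + √(-76869)) - 337461 = ((2 - √3*√363/8) + 9*I*√949) - 337461 = ((2 - √3*11*√3/8) + 9*I*√949) - 337461 = ((2 - 33/8) + 9*I*√949) - 337461 = (-17/8 + 9*I*√949) - 337461 = -2699705/8 + 9*I*√949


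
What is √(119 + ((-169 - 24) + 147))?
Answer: √73 ≈ 8.5440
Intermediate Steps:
√(119 + ((-169 - 24) + 147)) = √(119 + (-193 + 147)) = √(119 - 46) = √73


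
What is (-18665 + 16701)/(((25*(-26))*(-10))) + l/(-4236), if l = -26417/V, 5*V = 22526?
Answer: -46636648651/155057721000 ≈ -0.30077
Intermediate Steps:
V = 22526/5 (V = (⅕)*22526 = 22526/5 ≈ 4505.2)
l = -132085/22526 (l = -26417/22526/5 = -26417*5/22526 = -132085/22526 ≈ -5.8637)
(-18665 + 16701)/(((25*(-26))*(-10))) + l/(-4236) = (-18665 + 16701)/(((25*(-26))*(-10))) - 132085/22526/(-4236) = -1964/((-650*(-10))) - 132085/22526*(-1/4236) = -1964/6500 + 132085/95420136 = -1964*1/6500 + 132085/95420136 = -491/1625 + 132085/95420136 = -46636648651/155057721000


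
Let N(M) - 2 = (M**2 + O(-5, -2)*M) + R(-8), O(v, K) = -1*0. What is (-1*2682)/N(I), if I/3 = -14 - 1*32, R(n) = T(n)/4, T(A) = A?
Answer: -149/1058 ≈ -0.14083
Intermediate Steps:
R(n) = n/4
O(v, K) = 0
I = -138 (I = 3*(-14 - 1*32) = 3*(-14 - 32) = 3*(-46) = -138)
N(M) = M**2 (N(M) = 2 + ((M**2 + 0*M) + (1/4)*(-8)) = 2 + ((M**2 + 0) - 2) = 2 + (M**2 - 2) = 2 + (-2 + M**2) = M**2)
(-1*2682)/N(I) = (-1*2682)/((-138)**2) = -2682/19044 = -2682*1/19044 = -149/1058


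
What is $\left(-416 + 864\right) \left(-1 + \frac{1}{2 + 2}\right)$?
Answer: $-336$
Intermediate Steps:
$\left(-416 + 864\right) \left(-1 + \frac{1}{2 + 2}\right) = 448 \left(-1 + \frac{1}{4}\right) = 448 \left(- \frac{3}{4}\right) = -336$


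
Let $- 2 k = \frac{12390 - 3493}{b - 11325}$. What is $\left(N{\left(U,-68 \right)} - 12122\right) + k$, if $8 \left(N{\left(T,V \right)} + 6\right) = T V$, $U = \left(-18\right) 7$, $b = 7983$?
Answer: $- \frac{73896091}{6684} \approx -11056.0$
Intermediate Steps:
$U = -126$
$N{\left(T,V \right)} = -6 + \frac{T V}{8}$
$k = \frac{8897}{6684}$ ($k = - \frac{\left(12390 - 3493\right) \frac{1}{7983 - 11325}}{2} = - \frac{8897 \frac{1}{-3342}}{2} = - \frac{8897 \left(- \frac{1}{3342}\right)}{2} = \left(- \frac{1}{2}\right) \left(- \frac{8897}{3342}\right) = \frac{8897}{6684} \approx 1.3311$)
$\left(N{\left(U,-68 \right)} - 12122\right) + k = \left(\left(-6 + \frac{1}{8} \left(-126\right) \left(-68\right)\right) - 12122\right) + \frac{8897}{6684} = \left(\left(-6 + 1071\right) - 12122\right) + \frac{8897}{6684} = \left(1065 - 12122\right) + \frac{8897}{6684} = -11057 + \frac{8897}{6684} = - \frac{73896091}{6684}$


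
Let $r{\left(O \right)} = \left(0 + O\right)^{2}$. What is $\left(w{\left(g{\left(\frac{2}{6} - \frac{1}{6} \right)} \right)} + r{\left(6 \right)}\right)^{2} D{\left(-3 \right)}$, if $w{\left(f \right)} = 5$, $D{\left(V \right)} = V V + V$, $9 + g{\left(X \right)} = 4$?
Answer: $10086$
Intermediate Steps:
$g{\left(X \right)} = -5$ ($g{\left(X \right)} = -9 + 4 = -5$)
$D{\left(V \right)} = V + V^{2}$ ($D{\left(V \right)} = V^{2} + V = V + V^{2}$)
$r{\left(O \right)} = O^{2}$
$\left(w{\left(g{\left(\frac{2}{6} - \frac{1}{6} \right)} \right)} + r{\left(6 \right)}\right)^{2} D{\left(-3 \right)} = \left(5 + 6^{2}\right)^{2} \left(- 3 \left(1 - 3\right)\right) = \left(5 + 36\right)^{2} \left(\left(-3\right) \left(-2\right)\right) = 41^{2} \cdot 6 = 1681 \cdot 6 = 10086$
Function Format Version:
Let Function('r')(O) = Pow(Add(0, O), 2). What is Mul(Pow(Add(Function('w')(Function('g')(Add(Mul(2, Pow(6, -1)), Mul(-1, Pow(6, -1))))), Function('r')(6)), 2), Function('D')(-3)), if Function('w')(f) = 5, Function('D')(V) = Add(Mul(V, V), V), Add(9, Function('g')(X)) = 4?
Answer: 10086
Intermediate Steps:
Function('g')(X) = -5 (Function('g')(X) = Add(-9, 4) = -5)
Function('D')(V) = Add(V, Pow(V, 2)) (Function('D')(V) = Add(Pow(V, 2), V) = Add(V, Pow(V, 2)))
Function('r')(O) = Pow(O, 2)
Mul(Pow(Add(Function('w')(Function('g')(Add(Mul(2, Pow(6, -1)), Mul(-1, Pow(6, -1))))), Function('r')(6)), 2), Function('D')(-3)) = Mul(Pow(Add(5, Pow(6, 2)), 2), Mul(-3, Add(1, -3))) = Mul(Pow(Add(5, 36), 2), Mul(-3, -2)) = Mul(Pow(41, 2), 6) = Mul(1681, 6) = 10086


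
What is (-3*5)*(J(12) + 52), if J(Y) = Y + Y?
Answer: -1140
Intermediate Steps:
J(Y) = 2*Y
(-3*5)*(J(12) + 52) = (-3*5)*(2*12 + 52) = -15*(24 + 52) = -15*76 = -1140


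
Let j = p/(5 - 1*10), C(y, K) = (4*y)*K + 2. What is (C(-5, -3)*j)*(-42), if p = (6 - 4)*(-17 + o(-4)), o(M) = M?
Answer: -109368/5 ≈ -21874.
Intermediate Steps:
C(y, K) = 2 + 4*K*y (C(y, K) = 4*K*y + 2 = 2 + 4*K*y)
p = -42 (p = (6 - 4)*(-17 - 4) = 2*(-21) = -42)
j = 42/5 (j = -42/(5 - 1*10) = -42/(5 - 10) = -42/(-5) = -42*(-⅕) = 42/5 ≈ 8.4000)
(C(-5, -3)*j)*(-42) = ((2 + 4*(-3)*(-5))*(42/5))*(-42) = ((2 + 60)*(42/5))*(-42) = (62*(42/5))*(-42) = (2604/5)*(-42) = -109368/5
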